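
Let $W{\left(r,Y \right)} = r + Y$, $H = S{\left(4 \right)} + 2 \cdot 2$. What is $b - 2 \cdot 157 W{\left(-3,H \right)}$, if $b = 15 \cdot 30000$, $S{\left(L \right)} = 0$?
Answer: $449686$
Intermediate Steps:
$b = 450000$
$H = 4$ ($H = 0 + 2 \cdot 2 = 0 + 4 = 4$)
$W{\left(r,Y \right)} = Y + r$
$b - 2 \cdot 157 W{\left(-3,H \right)} = 450000 - 2 \cdot 157 \left(4 - 3\right) = 450000 - 314 \cdot 1 = 450000 - 314 = 449686$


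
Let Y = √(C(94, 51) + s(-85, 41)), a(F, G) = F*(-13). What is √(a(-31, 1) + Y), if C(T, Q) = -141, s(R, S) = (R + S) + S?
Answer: √(403 + 12*I) ≈ 20.077 + 0.2988*I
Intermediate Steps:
s(R, S) = R + 2*S
a(F, G) = -13*F
Y = 12*I (Y = √(-141 + (-85 + 2*41)) = √(-141 + (-85 + 82)) = √(-141 - 3) = √(-144) = 12*I ≈ 12.0*I)
√(a(-31, 1) + Y) = √(-13*(-31) + 12*I) = √(403 + 12*I)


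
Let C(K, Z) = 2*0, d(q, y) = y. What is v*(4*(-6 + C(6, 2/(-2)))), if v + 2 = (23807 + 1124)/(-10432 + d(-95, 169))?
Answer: 363656/3421 ≈ 106.30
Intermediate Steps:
v = -45457/10263 (v = -2 + (23807 + 1124)/(-10432 + 169) = -2 + 24931/(-10263) = -2 + 24931*(-1/10263) = -2 - 24931/10263 = -45457/10263 ≈ -4.4292)
C(K, Z) = 0
v*(4*(-6 + C(6, 2/(-2)))) = -181828*(-6 + 0)/10263 = -181828*(-6)/10263 = -45457/10263*(-24) = 363656/3421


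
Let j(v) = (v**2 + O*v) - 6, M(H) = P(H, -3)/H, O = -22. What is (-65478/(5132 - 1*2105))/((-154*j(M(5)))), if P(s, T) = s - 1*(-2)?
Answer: -38975/9667229 ≈ -0.0040317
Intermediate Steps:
P(s, T) = 2 + s (P(s, T) = s + 2 = 2 + s)
M(H) = (2 + H)/H
j(v) = -6 + v**2 - 22*v (j(v) = (v**2 - 22*v) - 6 = -6 + v**2 - 22*v)
(-65478/(5132 - 1*2105))/((-154*j(M(5)))) = (-65478/(5132 - 1*2105))/((-154*(-6 + ((2 + 5)/5)**2 - 22*(2 + 5)/5))) = (-65478/(5132 - 2105))/((-154*(-6 + ((1/5)*7)**2 - 22*7/5))) = (-65478/3027)/((-154*(-6 + (7/5)**2 - 22*7/5))) = (-65478*1/3027)/((-154*(-6 + 49/25 - 154/5))) = -21826/(1009*((-154*(-871/25)))) = -21826/(1009*134134/25) = -21826/1009*25/134134 = -38975/9667229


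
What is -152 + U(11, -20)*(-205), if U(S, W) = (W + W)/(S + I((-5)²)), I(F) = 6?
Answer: 5616/17 ≈ 330.35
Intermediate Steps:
U(S, W) = 2*W/(6 + S) (U(S, W) = (W + W)/(S + 6) = (2*W)/(6 + S) = 2*W/(6 + S))
-152 + U(11, -20)*(-205) = -152 + (2*(-20)/(6 + 11))*(-205) = -152 + (2*(-20)/17)*(-205) = -152 + (2*(-20)*(1/17))*(-205) = -152 - 40/17*(-205) = -152 + 8200/17 = 5616/17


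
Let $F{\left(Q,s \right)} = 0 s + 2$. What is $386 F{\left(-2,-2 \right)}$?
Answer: $772$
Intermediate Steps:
$F{\left(Q,s \right)} = 2$ ($F{\left(Q,s \right)} = 0 + 2 = 2$)
$386 F{\left(-2,-2 \right)} = 386 \cdot 2 = 772$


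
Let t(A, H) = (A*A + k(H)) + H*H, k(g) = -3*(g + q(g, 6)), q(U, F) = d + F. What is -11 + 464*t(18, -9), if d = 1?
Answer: 190693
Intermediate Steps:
q(U, F) = 1 + F
k(g) = -21 - 3*g (k(g) = -3*(g + (1 + 6)) = -3*(g + 7) = -3*(7 + g) = -21 - 3*g)
t(A, H) = -21 + A² + H² - 3*H (t(A, H) = (A*A + (-21 - 3*H)) + H*H = (A² + (-21 - 3*H)) + H² = (-21 + A² - 3*H) + H² = -21 + A² + H² - 3*H)
-11 + 464*t(18, -9) = -11 + 464*(-21 + 18² + (-9)² - 3*(-9)) = -11 + 464*(-21 + 324 + 81 + 27) = -11 + 464*411 = -11 + 190704 = 190693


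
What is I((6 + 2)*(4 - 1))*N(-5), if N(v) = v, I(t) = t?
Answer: -120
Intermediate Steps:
I((6 + 2)*(4 - 1))*N(-5) = ((6 + 2)*(4 - 1))*(-5) = (8*3)*(-5) = 24*(-5) = -120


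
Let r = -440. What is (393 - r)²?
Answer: 693889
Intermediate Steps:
(393 - r)² = (393 - 1*(-440))² = (393 + 440)² = 833² = 693889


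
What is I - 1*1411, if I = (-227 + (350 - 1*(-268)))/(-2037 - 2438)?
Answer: -6314616/4475 ≈ -1411.1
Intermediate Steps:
I = -391/4475 (I = (-227 + (350 + 268))/(-4475) = (-227 + 618)*(-1/4475) = 391*(-1/4475) = -391/4475 ≈ -0.087374)
I - 1*1411 = -391/4475 - 1*1411 = -391/4475 - 1411 = -6314616/4475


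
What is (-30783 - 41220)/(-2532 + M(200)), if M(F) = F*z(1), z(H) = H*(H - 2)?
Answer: 72003/2732 ≈ 26.355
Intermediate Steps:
z(H) = H*(-2 + H)
M(F) = -F (M(F) = F*(1*(-2 + 1)) = F*(1*(-1)) = F*(-1) = -F)
(-30783 - 41220)/(-2532 + M(200)) = (-30783 - 41220)/(-2532 - 1*200) = -72003/(-2532 - 200) = -72003/(-2732) = -72003*(-1/2732) = 72003/2732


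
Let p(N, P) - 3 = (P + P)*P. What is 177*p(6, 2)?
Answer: 1947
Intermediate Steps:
p(N, P) = 3 + 2*P**2 (p(N, P) = 3 + (P + P)*P = 3 + (2*P)*P = 3 + 2*P**2)
177*p(6, 2) = 177*(3 + 2*2**2) = 177*(3 + 2*4) = 177*(3 + 8) = 177*11 = 1947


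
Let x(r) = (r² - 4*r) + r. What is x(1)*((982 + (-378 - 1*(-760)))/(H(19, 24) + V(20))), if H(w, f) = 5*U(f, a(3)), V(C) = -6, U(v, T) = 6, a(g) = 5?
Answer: -341/3 ≈ -113.67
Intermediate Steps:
x(r) = r² - 3*r
H(w, f) = 30 (H(w, f) = 5*6 = 30)
x(1)*((982 + (-378 - 1*(-760)))/(H(19, 24) + V(20))) = (1*(-3 + 1))*((982 + (-378 - 1*(-760)))/(30 - 6)) = (1*(-2))*((982 + (-378 + 760))/24) = -2*(982 + 382)/24 = -2728/24 = -2*341/6 = -341/3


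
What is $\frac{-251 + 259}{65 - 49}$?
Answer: $\frac{1}{2} \approx 0.5$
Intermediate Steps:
$\frac{-251 + 259}{65 - 49} = \frac{8}{16} = 8 \cdot \frac{1}{16} = \frac{1}{2}$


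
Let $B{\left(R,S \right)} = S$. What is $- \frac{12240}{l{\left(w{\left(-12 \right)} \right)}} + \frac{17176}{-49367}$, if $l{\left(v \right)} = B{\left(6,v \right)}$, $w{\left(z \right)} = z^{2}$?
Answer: $- \frac{4213371}{49367} \approx -85.348$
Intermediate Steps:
$l{\left(v \right)} = v$
$- \frac{12240}{l{\left(w{\left(-12 \right)} \right)}} + \frac{17176}{-49367} = - \frac{12240}{\left(-12\right)^{2}} + \frac{17176}{-49367} = - \frac{12240}{144} + 17176 \left(- \frac{1}{49367}\right) = \left(-12240\right) \frac{1}{144} - \frac{17176}{49367} = -85 - \frac{17176}{49367} = - \frac{4213371}{49367}$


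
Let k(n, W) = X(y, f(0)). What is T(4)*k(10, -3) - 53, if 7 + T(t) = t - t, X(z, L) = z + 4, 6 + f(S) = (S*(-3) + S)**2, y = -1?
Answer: -74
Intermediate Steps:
f(S) = -6 + 4*S**2 (f(S) = -6 + (S*(-3) + S)**2 = -6 + (-3*S + S)**2 = -6 + (-2*S)**2 = -6 + 4*S**2)
X(z, L) = 4 + z
T(t) = -7 (T(t) = -7 + (t - t) = -7 + 0 = -7)
k(n, W) = 3 (k(n, W) = 4 - 1 = 3)
T(4)*k(10, -3) - 53 = -7*3 - 53 = -21 - 53 = -74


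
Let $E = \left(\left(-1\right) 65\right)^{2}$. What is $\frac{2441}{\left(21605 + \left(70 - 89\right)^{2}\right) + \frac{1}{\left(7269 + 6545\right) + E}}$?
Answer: $\frac{44033199}{396244675} \approx 0.11113$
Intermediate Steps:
$E = 4225$ ($E = \left(-65\right)^{2} = 4225$)
$\frac{2441}{\left(21605 + \left(70 - 89\right)^{2}\right) + \frac{1}{\left(7269 + 6545\right) + E}} = \frac{2441}{\left(21605 + \left(70 - 89\right)^{2}\right) + \frac{1}{\left(7269 + 6545\right) + 4225}} = \frac{2441}{\left(21605 + \left(-19\right)^{2}\right) + \frac{1}{13814 + 4225}} = \frac{2441}{\left(21605 + 361\right) + \frac{1}{18039}} = \frac{2441}{21966 + \frac{1}{18039}} = \frac{2441}{\frac{396244675}{18039}} = 2441 \cdot \frac{18039}{396244675} = \frac{44033199}{396244675}$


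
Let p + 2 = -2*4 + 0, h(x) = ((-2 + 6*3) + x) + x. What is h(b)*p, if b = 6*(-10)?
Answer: 1040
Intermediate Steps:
b = -60
h(x) = 16 + 2*x (h(x) = ((-2 + 18) + x) + x = (16 + x) + x = 16 + 2*x)
p = -10 (p = -2 + (-2*4 + 0) = -2 + (-8 + 0) = -2 - 8 = -10)
h(b)*p = (16 + 2*(-60))*(-10) = (16 - 120)*(-10) = -104*(-10) = 1040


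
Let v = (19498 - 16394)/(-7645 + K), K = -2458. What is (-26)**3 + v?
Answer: -177573432/10103 ≈ -17576.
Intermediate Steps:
v = -3104/10103 (v = (19498 - 16394)/(-7645 - 2458) = 3104/(-10103) = 3104*(-1/10103) = -3104/10103 ≈ -0.30724)
(-26)**3 + v = (-26)**3 - 3104/10103 = -17576 - 3104/10103 = -177573432/10103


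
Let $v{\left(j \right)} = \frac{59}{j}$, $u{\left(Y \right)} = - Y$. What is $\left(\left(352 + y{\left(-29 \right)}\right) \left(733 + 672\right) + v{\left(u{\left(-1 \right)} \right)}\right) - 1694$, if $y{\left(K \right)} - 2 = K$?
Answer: $454990$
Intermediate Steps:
$y{\left(K \right)} = 2 + K$
$\left(\left(352 + y{\left(-29 \right)}\right) \left(733 + 672\right) + v{\left(u{\left(-1 \right)} \right)}\right) - 1694 = \left(\left(352 + \left(2 - 29\right)\right) \left(733 + 672\right) + \frac{59}{\left(-1\right) \left(-1\right)}\right) - 1694 = \left(\left(352 - 27\right) 1405 + \frac{59}{1}\right) - 1694 = \left(325 \cdot 1405 + 59 \cdot 1\right) - 1694 = \left(456625 + 59\right) - 1694 = 456684 - 1694 = 454990$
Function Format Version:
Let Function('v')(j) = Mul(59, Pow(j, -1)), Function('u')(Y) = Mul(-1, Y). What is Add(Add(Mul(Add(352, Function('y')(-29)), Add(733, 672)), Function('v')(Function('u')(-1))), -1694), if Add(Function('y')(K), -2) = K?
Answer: 454990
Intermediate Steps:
Function('y')(K) = Add(2, K)
Add(Add(Mul(Add(352, Function('y')(-29)), Add(733, 672)), Function('v')(Function('u')(-1))), -1694) = Add(Add(Mul(Add(352, Add(2, -29)), Add(733, 672)), Mul(59, Pow(Mul(-1, -1), -1))), -1694) = Add(Add(Mul(Add(352, -27), 1405), Mul(59, Pow(1, -1))), -1694) = Add(Add(Mul(325, 1405), Mul(59, 1)), -1694) = Add(Add(456625, 59), -1694) = Add(456684, -1694) = 454990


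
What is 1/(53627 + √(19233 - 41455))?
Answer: 53627/2875877351 - I*√22222/2875877351 ≈ 1.8647e-5 - 5.1835e-8*I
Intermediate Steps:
1/(53627 + √(19233 - 41455)) = 1/(53627 + √(-22222)) = 1/(53627 + I*√22222)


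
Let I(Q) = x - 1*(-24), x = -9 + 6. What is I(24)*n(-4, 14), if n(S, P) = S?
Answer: -84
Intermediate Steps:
x = -3
I(Q) = 21 (I(Q) = -3 - 1*(-24) = -3 + 24 = 21)
I(24)*n(-4, 14) = 21*(-4) = -84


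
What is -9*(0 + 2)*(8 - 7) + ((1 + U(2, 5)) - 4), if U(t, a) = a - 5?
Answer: -21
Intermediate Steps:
U(t, a) = -5 + a
-9*(0 + 2)*(8 - 7) + ((1 + U(2, 5)) - 4) = -9*(0 + 2)*(8 - 7) + ((1 + (-5 + 5)) - 4) = -18 + ((1 + 0) - 4) = -9*2 + (1 - 4) = -18 - 3 = -21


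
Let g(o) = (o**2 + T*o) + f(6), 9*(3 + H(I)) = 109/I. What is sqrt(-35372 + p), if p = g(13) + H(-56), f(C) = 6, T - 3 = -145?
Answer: I*sqrt(261398102)/84 ≈ 192.47*I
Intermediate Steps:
T = -142 (T = 3 - 145 = -142)
H(I) = -3 + 109/(9*I) (H(I) = -3 + (109/I)/9 = -3 + 109/(9*I))
g(o) = 6 + o**2 - 142*o (g(o) = (o**2 - 142*o) + 6 = 6 + o**2 - 142*o)
p = -843805/504 (p = (6 + 13**2 - 142*13) + (-3 + (109/9)/(-56)) = (6 + 169 - 1846) + (-3 + (109/9)*(-1/56)) = -1671 + (-3 - 109/504) = -1671 - 1621/504 = -843805/504 ≈ -1674.2)
sqrt(-35372 + p) = sqrt(-35372 - 843805/504) = sqrt(-18671293/504) = I*sqrt(261398102)/84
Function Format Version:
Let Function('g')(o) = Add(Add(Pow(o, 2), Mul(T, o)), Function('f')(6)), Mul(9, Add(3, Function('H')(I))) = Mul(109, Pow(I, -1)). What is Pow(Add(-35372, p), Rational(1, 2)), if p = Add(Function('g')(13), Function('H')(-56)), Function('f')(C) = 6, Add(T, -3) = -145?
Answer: Mul(Rational(1, 84), I, Pow(261398102, Rational(1, 2))) ≈ Mul(192.47, I)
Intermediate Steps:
T = -142 (T = Add(3, -145) = -142)
Function('H')(I) = Add(-3, Mul(Rational(109, 9), Pow(I, -1))) (Function('H')(I) = Add(-3, Mul(Rational(1, 9), Mul(109, Pow(I, -1)))) = Add(-3, Mul(Rational(109, 9), Pow(I, -1))))
Function('g')(o) = Add(6, Pow(o, 2), Mul(-142, o)) (Function('g')(o) = Add(Add(Pow(o, 2), Mul(-142, o)), 6) = Add(6, Pow(o, 2), Mul(-142, o)))
p = Rational(-843805, 504) (p = Add(Add(6, Pow(13, 2), Mul(-142, 13)), Add(-3, Mul(Rational(109, 9), Pow(-56, -1)))) = Add(Add(6, 169, -1846), Add(-3, Mul(Rational(109, 9), Rational(-1, 56)))) = Add(-1671, Add(-3, Rational(-109, 504))) = Add(-1671, Rational(-1621, 504)) = Rational(-843805, 504) ≈ -1674.2)
Pow(Add(-35372, p), Rational(1, 2)) = Pow(Add(-35372, Rational(-843805, 504)), Rational(1, 2)) = Pow(Rational(-18671293, 504), Rational(1, 2)) = Mul(Rational(1, 84), I, Pow(261398102, Rational(1, 2)))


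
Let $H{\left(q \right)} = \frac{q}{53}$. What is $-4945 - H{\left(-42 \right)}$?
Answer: $- \frac{262043}{53} \approx -4944.2$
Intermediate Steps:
$H{\left(q \right)} = \frac{q}{53}$ ($H{\left(q \right)} = q \frac{1}{53} = \frac{q}{53}$)
$-4945 - H{\left(-42 \right)} = -4945 - \frac{1}{53} \left(-42\right) = -4945 - - \frac{42}{53} = -4945 + \frac{42}{53} = - \frac{262043}{53}$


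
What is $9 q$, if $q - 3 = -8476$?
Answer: $-76257$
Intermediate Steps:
$q = -8473$ ($q = 3 - 8476 = -8473$)
$9 q = 9 \left(-8473\right) = -76257$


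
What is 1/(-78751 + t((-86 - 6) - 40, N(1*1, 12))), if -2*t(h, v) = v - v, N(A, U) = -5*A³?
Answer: -1/78751 ≈ -1.2698e-5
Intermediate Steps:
t(h, v) = 0 (t(h, v) = -(v - v)/2 = -½*0 = 0)
1/(-78751 + t((-86 - 6) - 40, N(1*1, 12))) = 1/(-78751 + 0) = 1/(-78751) = -1/78751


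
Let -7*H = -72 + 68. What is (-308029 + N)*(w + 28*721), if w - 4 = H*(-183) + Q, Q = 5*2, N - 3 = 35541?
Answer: -38333734770/7 ≈ -5.4762e+9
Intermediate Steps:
N = 35544 (N = 3 + 35541 = 35544)
H = 4/7 (H = -(-72 + 68)/7 = -1/7*(-4) = 4/7 ≈ 0.57143)
Q = 10
w = -634/7 (w = 4 + ((4/7)*(-183) + 10) = 4 + (-732/7 + 10) = 4 - 662/7 = -634/7 ≈ -90.571)
(-308029 + N)*(w + 28*721) = (-308029 + 35544)*(-634/7 + 28*721) = -272485*(-634/7 + 20188) = -272485*140682/7 = -38333734770/7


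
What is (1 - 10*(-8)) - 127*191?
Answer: -24176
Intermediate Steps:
(1 - 10*(-8)) - 127*191 = (1 + 80) - 24257 = 81 - 24257 = -24176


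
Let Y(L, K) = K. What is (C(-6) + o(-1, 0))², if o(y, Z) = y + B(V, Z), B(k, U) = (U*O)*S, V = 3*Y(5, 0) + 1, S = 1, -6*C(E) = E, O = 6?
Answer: 0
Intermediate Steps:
C(E) = -E/6
V = 1 (V = 3*0 + 1 = 0 + 1 = 1)
B(k, U) = 6*U (B(k, U) = (U*6)*1 = (6*U)*1 = 6*U)
o(y, Z) = y + 6*Z
(C(-6) + o(-1, 0))² = (-⅙*(-6) + (-1 + 6*0))² = (1 + (-1 + 0))² = (1 - 1)² = 0² = 0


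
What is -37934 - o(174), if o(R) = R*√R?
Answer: -37934 - 174*√174 ≈ -40229.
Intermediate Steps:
o(R) = R^(3/2)
-37934 - o(174) = -37934 - 174^(3/2) = -37934 - 174*√174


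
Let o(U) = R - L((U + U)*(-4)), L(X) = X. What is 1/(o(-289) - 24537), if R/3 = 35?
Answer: -1/26744 ≈ -3.7392e-5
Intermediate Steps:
R = 105 (R = 3*35 = 105)
o(U) = 105 + 8*U (o(U) = 105 - (U + U)*(-4) = 105 - 2*U*(-4) = 105 - (-8)*U = 105 + 8*U)
1/(o(-289) - 24537) = 1/((105 + 8*(-289)) - 24537) = 1/((105 - 2312) - 24537) = 1/(-2207 - 24537) = 1/(-26744) = -1/26744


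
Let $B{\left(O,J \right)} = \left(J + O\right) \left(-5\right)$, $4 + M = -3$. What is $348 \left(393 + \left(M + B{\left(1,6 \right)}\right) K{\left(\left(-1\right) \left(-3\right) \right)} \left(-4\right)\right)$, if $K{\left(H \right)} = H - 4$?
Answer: $78300$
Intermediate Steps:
$M = -7$ ($M = -4 - 3 = -7$)
$B{\left(O,J \right)} = - 5 J - 5 O$
$K{\left(H \right)} = -4 + H$
$348 \left(393 + \left(M + B{\left(1,6 \right)}\right) K{\left(\left(-1\right) \left(-3\right) \right)} \left(-4\right)\right) = 348 \left(393 + \left(-7 - 35\right) \left(-4 - -3\right) \left(-4\right)\right) = 348 \left(393 + \left(-7 - 35\right) \left(-4 + 3\right) \left(-4\right)\right) = 348 \left(393 + \left(-7 - 35\right) \left(-1\right) \left(-4\right)\right) = 348 \left(393 + \left(-42\right) \left(-1\right) \left(-4\right)\right) = 348 \left(393 + 42 \left(-4\right)\right) = 348 \left(393 - 168\right) = 348 \cdot 225 = 78300$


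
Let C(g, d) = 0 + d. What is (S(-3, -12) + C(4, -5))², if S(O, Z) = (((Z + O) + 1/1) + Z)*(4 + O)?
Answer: 961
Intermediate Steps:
C(g, d) = d
S(O, Z) = (4 + O)*(1 + O + 2*Z) (S(O, Z) = (((O + Z) + 1*1) + Z)*(4 + O) = (((O + Z) + 1) + Z)*(4 + O) = ((1 + O + Z) + Z)*(4 + O) = (1 + O + 2*Z)*(4 + O) = (4 + O)*(1 + O + 2*Z))
(S(-3, -12) + C(4, -5))² = ((4 + (-3)² + 5*(-3) + 8*(-12) + 2*(-3)*(-12)) - 5)² = ((4 + 9 - 15 - 96 + 72) - 5)² = (-26 - 5)² = (-31)² = 961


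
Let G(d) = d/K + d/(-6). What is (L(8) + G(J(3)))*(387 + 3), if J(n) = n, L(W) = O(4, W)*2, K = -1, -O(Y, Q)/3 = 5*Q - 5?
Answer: -83265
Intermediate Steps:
O(Y, Q) = 15 - 15*Q (O(Y, Q) = -3*(5*Q - 5) = -3*(-5 + 5*Q) = 15 - 15*Q)
L(W) = 30 - 30*W (L(W) = (15 - 15*W)*2 = 30 - 30*W)
G(d) = -7*d/6 (G(d) = d/(-1) + d/(-6) = d*(-1) + d*(-⅙) = -d - d/6 = -7*d/6)
(L(8) + G(J(3)))*(387 + 3) = ((30 - 30*8) - 7/6*3)*(387 + 3) = ((30 - 240) - 7/2)*390 = (-210 - 7/2)*390 = -427/2*390 = -83265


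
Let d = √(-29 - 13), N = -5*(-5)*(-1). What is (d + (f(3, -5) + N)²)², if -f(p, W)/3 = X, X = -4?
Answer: (169 + I*√42)² ≈ 28519.0 + 2190.5*I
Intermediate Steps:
f(p, W) = 12 (f(p, W) = -3*(-4) = 12)
N = -25 (N = 25*(-1) = -25)
d = I*√42 (d = √(-42) = I*√42 ≈ 6.4807*I)
(d + (f(3, -5) + N)²)² = (I*√42 + (12 - 25)²)² = (I*√42 + (-13)²)² = (I*√42 + 169)² = (169 + I*√42)²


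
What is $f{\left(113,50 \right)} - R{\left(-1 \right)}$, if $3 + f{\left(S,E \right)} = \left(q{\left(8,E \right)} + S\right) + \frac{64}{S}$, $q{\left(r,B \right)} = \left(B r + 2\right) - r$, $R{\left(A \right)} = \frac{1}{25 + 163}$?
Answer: $\frac{10718895}{21244} \approx 504.56$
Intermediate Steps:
$R{\left(A \right)} = \frac{1}{188}$
$q{\left(r,B \right)} = 2 - r + B r$ ($q{\left(r,B \right)} = \left(2 + B r\right) - r = 2 - r + B r$)
$f{\left(S,E \right)} = -9 + S + 8 E + \frac{64}{S}$ ($f{\left(S,E \right)} = -3 + \left(\left(\left(2 - 8 + E 8\right) + S\right) + \frac{64}{S}\right) = -3 + \left(\left(\left(2 - 8 + 8 E\right) + S\right) + \frac{64}{S}\right) = -3 + \left(\left(\left(-6 + 8 E\right) + S\right) + \frac{64}{S}\right) = -3 + \left(\left(-6 + S + 8 E\right) + \frac{64}{S}\right) = -3 + \left(-6 + S + 8 E + \frac{64}{S}\right) = -9 + S + 8 E + \frac{64}{S}$)
$f{\left(113,50 \right)} - R{\left(-1 \right)} = \left(-9 + 113 + 8 \cdot 50 + \frac{64}{113}\right) - \frac{1}{188} = \left(-9 + 113 + 400 + 64 \cdot \frac{1}{113}\right) - \frac{1}{188} = \left(-9 + 113 + 400 + \frac{64}{113}\right) - \frac{1}{188} = \frac{57016}{113} - \frac{1}{188} = \frac{10718895}{21244}$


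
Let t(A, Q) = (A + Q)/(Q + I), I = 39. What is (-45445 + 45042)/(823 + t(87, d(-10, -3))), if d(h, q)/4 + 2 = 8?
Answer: -8463/17320 ≈ -0.48863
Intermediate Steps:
d(h, q) = 24 (d(h, q) = -8 + 4*8 = -8 + 32 = 24)
t(A, Q) = (A + Q)/(39 + Q) (t(A, Q) = (A + Q)/(Q + 39) = (A + Q)/(39 + Q))
(-45445 + 45042)/(823 + t(87, d(-10, -3))) = (-45445 + 45042)/(823 + (87 + 24)/(39 + 24)) = -403/(823 + 111/63) = -403/(823 + (1/63)*111) = -403/(823 + 37/21) = -403/17320/21 = -403*21/17320 = -8463/17320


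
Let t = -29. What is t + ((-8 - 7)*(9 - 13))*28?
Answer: 1651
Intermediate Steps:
t + ((-8 - 7)*(9 - 13))*28 = -29 + ((-8 - 7)*(9 - 13))*28 = -29 - 15*(-4)*28 = -29 + 60*28 = -29 + 1680 = 1651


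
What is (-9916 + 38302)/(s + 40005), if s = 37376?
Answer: 28386/77381 ≈ 0.36683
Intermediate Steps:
(-9916 + 38302)/(s + 40005) = (-9916 + 38302)/(37376 + 40005) = 28386/77381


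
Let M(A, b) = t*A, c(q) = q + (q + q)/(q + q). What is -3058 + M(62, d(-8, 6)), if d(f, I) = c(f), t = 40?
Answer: -578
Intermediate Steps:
c(q) = 1 + q (c(q) = q + (2*q)/((2*q)) = q + (2*q)*(1/(2*q)) = q + 1 = 1 + q)
d(f, I) = 1 + f
M(A, b) = 40*A
-3058 + M(62, d(-8, 6)) = -3058 + 40*62 = -3058 + 2480 = -578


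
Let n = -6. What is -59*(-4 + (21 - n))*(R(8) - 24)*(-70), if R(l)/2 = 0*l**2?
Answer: -2279760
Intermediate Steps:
R(l) = 0 (R(l) = 2*(0*l**2) = 2*0 = 0)
-59*(-4 + (21 - n))*(R(8) - 24)*(-70) = -59*(-4 + (21 - 1*(-6)))*(0 - 24)*(-70) = -59*(-4 + (21 + 6))*(-24)*(-70) = -59*(-4 + 27)*(-24)*(-70) = -1357*(-24)*(-70) = -59*(-552)*(-70) = 32568*(-70) = -2279760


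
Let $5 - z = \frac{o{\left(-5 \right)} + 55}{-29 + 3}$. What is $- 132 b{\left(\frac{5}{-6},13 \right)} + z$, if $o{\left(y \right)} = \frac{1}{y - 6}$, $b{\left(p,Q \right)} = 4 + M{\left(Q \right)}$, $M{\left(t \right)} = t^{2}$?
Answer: $- \frac{3264531}{143} \approx -22829.0$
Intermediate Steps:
$b{\left(p,Q \right)} = 4 + Q^{2}$
$o{\left(y \right)} = \frac{1}{-6 + y}$
$z = \frac{1017}{143}$ ($z = 5 - \frac{\frac{1}{-6 - 5} + 55}{-29 + 3} = 5 - \frac{\frac{1}{-11} + 55}{-26} = 5 - \left(- \frac{1}{11} + 55\right) \left(- \frac{1}{26}\right) = 5 - \frac{604}{11} \left(- \frac{1}{26}\right) = 5 - - \frac{302}{143} = 5 + \frac{302}{143} = \frac{1017}{143} \approx 7.1119$)
$- 132 b{\left(\frac{5}{-6},13 \right)} + z = - 132 \left(4 + 13^{2}\right) + \frac{1017}{143} = - 132 \left(4 + 169\right) + \frac{1017}{143} = \left(-132\right) 173 + \frac{1017}{143} = -22836 + \frac{1017}{143} = - \frac{3264531}{143}$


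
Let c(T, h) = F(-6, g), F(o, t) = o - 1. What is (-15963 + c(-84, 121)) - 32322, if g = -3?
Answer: -48292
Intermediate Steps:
F(o, t) = -1 + o
c(T, h) = -7 (c(T, h) = -1 - 6 = -7)
(-15963 + c(-84, 121)) - 32322 = (-15963 - 7) - 32322 = -15970 - 32322 = -48292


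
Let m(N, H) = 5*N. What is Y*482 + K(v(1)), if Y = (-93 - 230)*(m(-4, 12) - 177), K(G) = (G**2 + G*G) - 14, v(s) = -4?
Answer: 30670160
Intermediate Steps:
K(G) = -14 + 2*G**2 (K(G) = (G**2 + G**2) - 14 = 2*G**2 - 14 = -14 + 2*G**2)
Y = 63631 (Y = (-93 - 230)*(5*(-4) - 177) = -323*(-20 - 177) = -323*(-197) = 63631)
Y*482 + K(v(1)) = 63631*482 + (-14 + 2*(-4)**2) = 30670142 + (-14 + 2*16) = 30670142 + (-14 + 32) = 30670142 + 18 = 30670160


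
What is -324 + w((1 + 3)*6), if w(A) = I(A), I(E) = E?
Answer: -300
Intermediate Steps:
w(A) = A
-324 + w((1 + 3)*6) = -324 + (1 + 3)*6 = -324 + 4*6 = -324 + 24 = -300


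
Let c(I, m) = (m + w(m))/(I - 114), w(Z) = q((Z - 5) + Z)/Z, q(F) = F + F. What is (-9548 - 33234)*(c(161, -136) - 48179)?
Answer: 3293979875505/1598 ≈ 2.0613e+9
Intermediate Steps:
q(F) = 2*F
w(Z) = (-10 + 4*Z)/Z (w(Z) = (2*((Z - 5) + Z))/Z = (2*((-5 + Z) + Z))/Z = (2*(-5 + 2*Z))/Z = (-10 + 4*Z)/Z)
c(I, m) = (4 + m - 10/m)/(-114 + I) (c(I, m) = (m + (4 - 10/m))/(I - 114) = (4 + m - 10/m)/(-114 + I))
(-9548 - 33234)*(c(161, -136) - 48179) = (-9548 - 33234)*((-10 + (-136)**2 + 4*(-136))/((-136)*(-114 + 161)) - 48179) = -42782*(-1/136*(-10 + 18496 - 544)/47 - 48179) = -42782*(-1/136*1/47*17942 - 48179) = -42782*(-8971/3196 - 48179) = -42782*(-153989055/3196) = 3293979875505/1598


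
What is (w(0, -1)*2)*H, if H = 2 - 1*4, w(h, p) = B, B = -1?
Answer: 4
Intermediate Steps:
w(h, p) = -1
H = -2 (H = 2 - 4 = -2)
(w(0, -1)*2)*H = -1*2*(-2) = -2*(-2) = 4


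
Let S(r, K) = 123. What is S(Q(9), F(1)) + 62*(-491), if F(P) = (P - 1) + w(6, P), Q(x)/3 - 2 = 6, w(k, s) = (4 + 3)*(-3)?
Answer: -30319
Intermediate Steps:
w(k, s) = -21 (w(k, s) = 7*(-3) = -21)
Q(x) = 24 (Q(x) = 6 + 3*6 = 6 + 18 = 24)
F(P) = -22 + P (F(P) = (P - 1) - 21 = (-1 + P) - 21 = -22 + P)
S(Q(9), F(1)) + 62*(-491) = 123 + 62*(-491) = 123 - 30442 = -30319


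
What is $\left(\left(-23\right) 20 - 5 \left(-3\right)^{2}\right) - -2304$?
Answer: $1799$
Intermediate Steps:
$\left(\left(-23\right) 20 - 5 \left(-3\right)^{2}\right) - -2304 = \left(-460 - 45\right) + 2304 = -505 + 2304 = 1799$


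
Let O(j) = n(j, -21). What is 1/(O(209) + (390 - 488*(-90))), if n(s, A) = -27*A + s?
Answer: 1/45086 ≈ 2.2180e-5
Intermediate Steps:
n(s, A) = s - 27*A
O(j) = 567 + j (O(j) = j - 27*(-21) = j + 567 = 567 + j)
1/(O(209) + (390 - 488*(-90))) = 1/((567 + 209) + (390 - 488*(-90))) = 1/(776 + (390 + 43920)) = 1/(776 + 44310) = 1/45086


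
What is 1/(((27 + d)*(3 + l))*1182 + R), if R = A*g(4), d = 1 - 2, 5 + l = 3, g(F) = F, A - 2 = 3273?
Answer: 1/43832 ≈ 2.2814e-5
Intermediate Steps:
A = 3275 (A = 2 + 3273 = 3275)
l = -2 (l = -5 + 3 = -2)
d = -1
R = 13100 (R = 3275*4 = 13100)
1/(((27 + d)*(3 + l))*1182 + R) = 1/(((27 - 1)*(3 - 2))*1182 + 13100) = 1/((26*1)*1182 + 13100) = 1/(26*1182 + 13100) = 1/(30732 + 13100) = 1/43832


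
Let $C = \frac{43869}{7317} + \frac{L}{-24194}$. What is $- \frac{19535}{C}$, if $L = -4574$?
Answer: $- \frac{576372028905}{182472424} \approx -3158.7$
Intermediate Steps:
$C = \frac{182472424}{29504583}$ ($C = \frac{43869}{7317} - \frac{4574}{-24194} = 43869 \cdot \frac{1}{7317} - - \frac{2287}{12097} = \frac{14623}{2439} + \frac{2287}{12097} = \frac{182472424}{29504583} \approx 6.1845$)
$- \frac{19535}{C} = - \frac{19535}{\frac{182472424}{29504583}} = \left(-19535\right) \frac{29504583}{182472424} = - \frac{576372028905}{182472424}$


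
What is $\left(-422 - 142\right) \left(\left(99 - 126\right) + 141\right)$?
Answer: $-64296$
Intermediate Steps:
$\left(-422 - 142\right) \left(\left(99 - 126\right) + 141\right) = - 564 \left(-27 + 141\right) = \left(-564\right) 114 = -64296$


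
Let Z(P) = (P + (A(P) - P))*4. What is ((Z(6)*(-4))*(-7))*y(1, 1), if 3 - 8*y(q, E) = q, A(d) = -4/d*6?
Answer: -112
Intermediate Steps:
A(d) = -24/d
Z(P) = -96/P (Z(P) = (P + (-24/P - P))*4 = (P + (-P - 24/P))*4 = -24/P*4 = -96/P)
y(q, E) = 3/8 - q/8
((Z(6)*(-4))*(-7))*y(1, 1) = ((-96/6*(-4))*(-7))*(3/8 - ⅛*1) = ((-96*⅙*(-4))*(-7))*(3/8 - ⅛) = (-16*(-4)*(-7))*(¼) = (64*(-7))*(¼) = -448*¼ = -112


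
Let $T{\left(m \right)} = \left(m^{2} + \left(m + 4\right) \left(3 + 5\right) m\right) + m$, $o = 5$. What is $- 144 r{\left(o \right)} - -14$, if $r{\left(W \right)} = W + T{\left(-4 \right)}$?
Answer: $-2434$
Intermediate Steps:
$T{\left(m \right)} = m + m^{2} + m \left(32 + 8 m\right)$ ($T{\left(m \right)} = \left(m^{2} + \left(4 + m\right) 8 m\right) + m = \left(m^{2} + \left(32 + 8 m\right) m\right) + m = \left(m^{2} + m \left(32 + 8 m\right)\right) + m = m + m^{2} + m \left(32 + 8 m\right)$)
$r{\left(W \right)} = 12 + W$ ($r{\left(W \right)} = W + 3 \left(-4\right) \left(11 + 3 \left(-4\right)\right) = W + 3 \left(-4\right) \left(11 - 12\right) = W + 3 \left(-4\right) \left(-1\right) = W + 12 = 12 + W$)
$- 144 r{\left(o \right)} - -14 = - 144 \left(12 + 5\right) - -14 = \left(-144\right) 17 + \left(20 - 6\right) = -2448 + 14 = -2434$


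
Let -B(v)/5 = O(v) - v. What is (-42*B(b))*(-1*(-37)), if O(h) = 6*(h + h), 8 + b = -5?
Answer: -1111110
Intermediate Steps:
b = -13 (b = -8 - 5 = -13)
O(h) = 12*h (O(h) = 6*(2*h) = 12*h)
B(v) = -55*v (B(v) = -5*(12*v - v) = -55*v)
(-42*B(b))*(-1*(-37)) = (-(-2310)*(-13))*(-1*(-37)) = -42*715*37 = -30030*37 = -1111110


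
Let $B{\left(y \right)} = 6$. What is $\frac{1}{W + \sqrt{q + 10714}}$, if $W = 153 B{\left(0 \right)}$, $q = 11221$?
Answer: $\frac{918}{820789} - \frac{\sqrt{21935}}{820789} \approx 0.00093799$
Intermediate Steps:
$W = 918$ ($W = 153 \cdot 6 = 918$)
$\frac{1}{W + \sqrt{q + 10714}} = \frac{1}{918 + \sqrt{11221 + 10714}} = \frac{1}{918 + \sqrt{21935}}$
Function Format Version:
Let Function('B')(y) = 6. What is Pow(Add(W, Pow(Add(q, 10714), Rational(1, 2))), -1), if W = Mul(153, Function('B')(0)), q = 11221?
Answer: Add(Rational(918, 820789), Mul(Rational(-1, 820789), Pow(21935, Rational(1, 2)))) ≈ 0.00093799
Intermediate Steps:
W = 918 (W = Mul(153, 6) = 918)
Pow(Add(W, Pow(Add(q, 10714), Rational(1, 2))), -1) = Pow(Add(918, Pow(Add(11221, 10714), Rational(1, 2))), -1) = Pow(Add(918, Pow(21935, Rational(1, 2))), -1)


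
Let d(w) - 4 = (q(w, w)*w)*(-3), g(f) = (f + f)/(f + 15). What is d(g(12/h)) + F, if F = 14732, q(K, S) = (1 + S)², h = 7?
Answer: 291357256/19773 ≈ 14735.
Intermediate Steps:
g(f) = 2*f/(15 + f) (g(f) = (2*f)/(15 + f) = 2*f/(15 + f))
d(w) = 4 - 3*w*(1 + w)² (d(w) = 4 + ((1 + w)²*w)*(-3) = 4 + (w*(1 + w)²)*(-3) = 4 - 3*w*(1 + w)²)
d(g(12/h)) + F = (4 - 3*2*(12/7)/(15 + 12/7)*(1 + 2*(12/7)/(15 + 12/7))²) + 14732 = (4 - 3*2*(12/7)/(117/7)*(1 + 2*(12/7)/(117/7))²) + 14732 = (4 - 3*2*(12/7)*(7/117)*(1 + 2*(12/7)*(7/117))²) + 14732 = (4 - 3*8/39*(1 + 8/39)²) + 14732 = (4 - 3*8/39*(47/39)²) + 14732 = (4 - 3*8/39*2209/1521) + 14732 = (4 - 17672/19773) + 14732 = 61420/19773 + 14732 = 291357256/19773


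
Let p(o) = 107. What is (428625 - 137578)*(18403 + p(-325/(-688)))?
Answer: 5387279970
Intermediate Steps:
(428625 - 137578)*(18403 + p(-325/(-688))) = (428625 - 137578)*(18403 + 107) = 291047*18510 = 5387279970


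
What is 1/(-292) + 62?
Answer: 18103/292 ≈ 61.997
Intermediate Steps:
1/(-292) + 62 = -1/292 + 62 = 18103/292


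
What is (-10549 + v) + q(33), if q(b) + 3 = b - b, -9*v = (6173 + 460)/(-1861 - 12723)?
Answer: -153889631/14584 ≈ -10552.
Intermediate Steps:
v = 737/14584 (v = -(6173 + 460)/(9*(-1861 - 12723)) = -737/(-14584) = -737*(-1)/14584 = -⅑*(-6633/14584) = 737/14584 ≈ 0.050535)
q(b) = -3 (q(b) = -3 + (b - b) = -3 + 0 = -3)
(-10549 + v) + q(33) = (-10549 + 737/14584) - 3 = -153845879/14584 - 3 = -153889631/14584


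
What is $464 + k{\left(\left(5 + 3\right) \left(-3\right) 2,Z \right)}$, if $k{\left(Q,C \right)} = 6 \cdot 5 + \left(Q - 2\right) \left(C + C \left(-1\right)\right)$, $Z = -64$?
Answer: $494$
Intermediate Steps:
$k{\left(Q,C \right)} = 30$ ($k{\left(Q,C \right)} = 30 + \left(-2 + Q\right) \left(C - C\right) = 30 + \left(-2 + Q\right) 0 = 30 + 0 = 30$)
$464 + k{\left(\left(5 + 3\right) \left(-3\right) 2,Z \right)} = 464 + 30 = 494$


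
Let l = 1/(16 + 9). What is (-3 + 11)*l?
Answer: 8/25 ≈ 0.32000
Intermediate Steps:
l = 1/25 ≈ 0.040000
(-3 + 11)*l = (-3 + 11)*(1/25) = 8*(1/25) = 8/25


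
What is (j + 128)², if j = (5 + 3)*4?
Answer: 25600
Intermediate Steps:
j = 32 (j = 8*4 = 32)
(j + 128)² = (32 + 128)² = 160² = 25600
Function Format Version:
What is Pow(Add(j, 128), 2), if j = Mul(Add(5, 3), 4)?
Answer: 25600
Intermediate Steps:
j = 32 (j = Mul(8, 4) = 32)
Pow(Add(j, 128), 2) = Pow(Add(32, 128), 2) = Pow(160, 2) = 25600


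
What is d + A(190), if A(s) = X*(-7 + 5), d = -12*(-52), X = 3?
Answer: 618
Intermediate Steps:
d = 624
A(s) = -6 (A(s) = 3*(-7 + 5) = 3*(-2) = -6)
d + A(190) = 624 - 6 = 618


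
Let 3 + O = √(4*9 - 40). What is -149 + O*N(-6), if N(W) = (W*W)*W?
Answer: 499 - 432*I ≈ 499.0 - 432.0*I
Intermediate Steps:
N(W) = W³ (N(W) = W²*W = W³)
O = -3 + 2*I (O = -3 + √(4*9 - 40) = -3 + √(36 - 40) = -3 + √(-4) = -3 + 2*I ≈ -3.0 + 2.0*I)
-149 + O*N(-6) = -149 + (-3 + 2*I)*(-6)³ = -149 + (-3 + 2*I)*(-216) = -149 + (648 - 432*I) = 499 - 432*I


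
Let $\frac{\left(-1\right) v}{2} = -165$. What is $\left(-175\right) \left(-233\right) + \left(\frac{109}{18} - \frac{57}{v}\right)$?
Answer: $\frac{20186537}{495} \approx 40781.0$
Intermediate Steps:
$v = 330$ ($v = \left(-2\right) \left(-165\right) = 330$)
$\left(-175\right) \left(-233\right) + \left(\frac{109}{18} - \frac{57}{v}\right) = \left(-175\right) \left(-233\right) + \left(\frac{109}{18} - \frac{57}{330}\right) = 40775 + \left(109 \cdot \frac{1}{18} - \frac{19}{110}\right) = 40775 + \left(\frac{109}{18} - \frac{19}{110}\right) = 40775 + \frac{2912}{495} = \frac{20186537}{495}$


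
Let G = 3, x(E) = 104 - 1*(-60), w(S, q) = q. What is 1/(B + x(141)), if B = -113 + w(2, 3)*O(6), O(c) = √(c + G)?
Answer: 1/60 ≈ 0.016667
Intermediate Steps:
x(E) = 164 (x(E) = 104 + 60 = 164)
O(c) = √(3 + c) (O(c) = √(c + 3) = √(3 + c))
B = -104 (B = -113 + 3*√(3 + 6) = -113 + 3*√9 = -113 + 3*3 = -113 + 9 = -104)
1/(B + x(141)) = 1/(-104 + 164) = 1/60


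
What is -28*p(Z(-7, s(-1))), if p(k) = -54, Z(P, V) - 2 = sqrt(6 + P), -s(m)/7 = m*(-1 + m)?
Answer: 1512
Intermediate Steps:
s(m) = -7*m*(-1 + m)
Z(P, V) = 2 + sqrt(6 + P)
-28*p(Z(-7, s(-1))) = -28*(-54) = 1512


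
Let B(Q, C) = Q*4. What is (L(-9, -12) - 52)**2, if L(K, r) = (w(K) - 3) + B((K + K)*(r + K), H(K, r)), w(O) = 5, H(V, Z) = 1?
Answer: 2137444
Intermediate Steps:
B(Q, C) = 4*Q
L(K, r) = 2 + 8*K*(K + r) (L(K, r) = (5 - 3) + 4*((K + K)*(r + K)) = 2 + 4*((2*K)*(K + r)) = 2 + 4*(2*K*(K + r)) = 2 + 8*K*(K + r))
(L(-9, -12) - 52)**2 = ((2 + 8*(-9)*(-9 - 12)) - 52)**2 = ((2 + 8*(-9)*(-21)) - 52)**2 = ((2 + 1512) - 52)**2 = (1514 - 52)**2 = 1462**2 = 2137444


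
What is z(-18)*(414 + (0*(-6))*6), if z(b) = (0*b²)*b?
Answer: 0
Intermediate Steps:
z(b) = 0 (z(b) = 0*b = 0)
z(-18)*(414 + (0*(-6))*6) = 0*(414 + (0*(-6))*6) = 0*(414 + 0*6) = 0*(414 + 0) = 0*414 = 0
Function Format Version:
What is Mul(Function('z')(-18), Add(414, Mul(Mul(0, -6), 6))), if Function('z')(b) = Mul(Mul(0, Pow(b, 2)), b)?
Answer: 0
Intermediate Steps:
Function('z')(b) = 0 (Function('z')(b) = Mul(0, b) = 0)
Mul(Function('z')(-18), Add(414, Mul(Mul(0, -6), 6))) = Mul(0, Add(414, Mul(Mul(0, -6), 6))) = Mul(0, Add(414, Mul(0, 6))) = Mul(0, Add(414, 0)) = Mul(0, 414) = 0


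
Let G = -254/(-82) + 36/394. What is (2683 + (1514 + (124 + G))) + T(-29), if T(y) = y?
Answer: 34692241/8077 ≈ 4295.2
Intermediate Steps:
G = 25757/8077 (G = -254*(-1/82) + 36*(1/394) = 127/41 + 18/197 = 25757/8077 ≈ 3.1889)
(2683 + (1514 + (124 + G))) + T(-29) = (2683 + (1514 + (124 + 25757/8077))) - 29 = (2683 + (1514 + 1027305/8077)) - 29 = (2683 + 13255883/8077) - 29 = 34926474/8077 - 29 = 34692241/8077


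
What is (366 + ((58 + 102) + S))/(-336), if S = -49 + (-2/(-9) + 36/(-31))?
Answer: -132821/93744 ≈ -1.4168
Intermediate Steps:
S = -13933/279 (S = -49 + (-2*(-⅑) + 36*(-1/31)) = -49 + (2/9 - 36/31) = -49 - 262/279 = -13933/279 ≈ -49.939)
(366 + ((58 + 102) + S))/(-336) = (366 + ((58 + 102) - 13933/279))/(-336) = -(366 + (160 - 13933/279))/336 = -(366 + 30707/279)/336 = -1/336*132821/279 = -132821/93744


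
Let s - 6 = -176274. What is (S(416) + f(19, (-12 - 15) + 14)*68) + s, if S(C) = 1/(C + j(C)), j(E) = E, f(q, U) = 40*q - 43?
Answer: -106089983/832 ≈ -1.2751e+5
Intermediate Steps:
f(q, U) = -43 + 40*q
S(C) = 1/(2*C) (S(C) = 1/(C + C) = 1/(2*C))
s = -176268 (s = 6 - 176274 = -176268)
(S(416) + f(19, (-12 - 15) + 14)*68) + s = ((1/2)/416 + (-43 + 40*19)*68) - 176268 = ((1/2)*(1/416) + (-43 + 760)*68) - 176268 = (1/832 + 717*68) - 176268 = (1/832 + 48756) - 176268 = 40564993/832 - 176268 = -106089983/832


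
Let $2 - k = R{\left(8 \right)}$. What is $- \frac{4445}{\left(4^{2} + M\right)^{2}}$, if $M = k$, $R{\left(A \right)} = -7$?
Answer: $- \frac{889}{125} \approx -7.112$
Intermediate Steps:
$k = 9$ ($k = 2 - -7 = 2 + 7 = 9$)
$M = 9$
$- \frac{4445}{\left(4^{2} + M\right)^{2}} = - \frac{4445}{\left(4^{2} + 9\right)^{2}} = - \frac{4445}{\left(16 + 9\right)^{2}} = - \frac{4445}{25^{2}} = - \frac{4445}{625} = \left(-4445\right) \frac{1}{625} = - \frac{889}{125}$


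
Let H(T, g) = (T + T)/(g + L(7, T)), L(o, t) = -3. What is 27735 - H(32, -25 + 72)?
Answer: 305069/11 ≈ 27734.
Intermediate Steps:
H(T, g) = 2*T/(-3 + g) (H(T, g) = (T + T)/(g - 3) = (2*T)/(-3 + g) = 2*T/(-3 + g))
27735 - H(32, -25 + 72) = 27735 - 2*32/(-3 + (-25 + 72)) = 27735 - 2*32/(-3 + 47) = 27735 - 2*32/44 = 27735 - 1*16/11 = 27735 - 16/11 = 305069/11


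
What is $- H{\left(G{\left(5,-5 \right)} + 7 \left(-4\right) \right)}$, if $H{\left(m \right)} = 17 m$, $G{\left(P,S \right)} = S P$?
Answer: $901$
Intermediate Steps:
$G{\left(P,S \right)} = P S$
$- H{\left(G{\left(5,-5 \right)} + 7 \left(-4\right) \right)} = - 17 \left(5 \left(-5\right) + 7 \left(-4\right)\right) = - 17 \left(-25 - 28\right) = - 17 \left(-53\right) = \left(-1\right) \left(-901\right) = 901$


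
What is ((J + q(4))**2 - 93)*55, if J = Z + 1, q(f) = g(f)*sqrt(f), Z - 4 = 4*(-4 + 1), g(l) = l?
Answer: -5060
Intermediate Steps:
Z = -8 (Z = 4 + 4*(-4 + 1) = 4 + 4*(-3) = 4 - 12 = -8)
q(f) = f**(3/2) (q(f) = f*sqrt(f) = f**(3/2))
J = -7 (J = -8 + 1 = -7)
((J + q(4))**2 - 93)*55 = ((-7 + 4**(3/2))**2 - 93)*55 = ((-7 + 8)**2 - 93)*55 = (1**2 - 93)*55 = (1 - 93)*55 = -92*55 = -5060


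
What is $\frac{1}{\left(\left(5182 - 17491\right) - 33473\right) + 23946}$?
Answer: $- \frac{1}{21836} \approx -4.5796 \cdot 10^{-5}$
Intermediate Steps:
$\frac{1}{\left(\left(5182 - 17491\right) - 33473\right) + 23946} = \frac{1}{\left(-12309 - 33473\right) + 23946} = \frac{1}{-45782 + 23946} = \frac{1}{-21836} = - \frac{1}{21836}$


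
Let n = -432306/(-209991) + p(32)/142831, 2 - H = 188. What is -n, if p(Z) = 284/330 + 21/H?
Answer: -210556776562313/102276895616610 ≈ -2.0587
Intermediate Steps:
H = -186 (H = 2 - 1*188 = 2 - 188 = -186)
p(Z) = 7649/10230 (p(Z) = 284/330 + 21/(-186) = 284*(1/330) + 21*(-1/186) = 142/165 - 7/62 = 7649/10230)
n = 210556776562313/102276895616610 (n = -432306/(-209991) + (7649/10230)/142831 = -432306*(-1/209991) + (7649/10230)*(1/142831) = 144102/69997 + 7649/1461161130 = 210556776562313/102276895616610 ≈ 2.0587)
-n = -1*210556776562313/102276895616610 = -210556776562313/102276895616610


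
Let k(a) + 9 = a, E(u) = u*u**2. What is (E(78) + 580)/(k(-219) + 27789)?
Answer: 475132/27561 ≈ 17.239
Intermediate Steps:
E(u) = u**3
k(a) = -9 + a
(E(78) + 580)/(k(-219) + 27789) = (78**3 + 580)/((-9 - 219) + 27789) = (474552 + 580)/(-228 + 27789) = 475132/27561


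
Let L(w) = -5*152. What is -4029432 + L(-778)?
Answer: -4030192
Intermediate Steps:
L(w) = -760
-4029432 + L(-778) = -4029432 - 760 = -4030192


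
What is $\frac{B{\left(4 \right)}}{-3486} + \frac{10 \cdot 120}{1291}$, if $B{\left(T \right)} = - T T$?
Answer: $\frac{2101928}{2250213} \approx 0.9341$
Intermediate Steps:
$B{\left(T \right)} = - T^{2}$
$\frac{B{\left(4 \right)}}{-3486} + \frac{10 \cdot 120}{1291} = \frac{\left(-1\right) 4^{2}}{-3486} + \frac{10 \cdot 120}{1291} = \left(-1\right) 16 \left(- \frac{1}{3486}\right) + 1200 \cdot \frac{1}{1291} = \left(-16\right) \left(- \frac{1}{3486}\right) + \frac{1200}{1291} = \frac{8}{1743} + \frac{1200}{1291} = \frac{2101928}{2250213}$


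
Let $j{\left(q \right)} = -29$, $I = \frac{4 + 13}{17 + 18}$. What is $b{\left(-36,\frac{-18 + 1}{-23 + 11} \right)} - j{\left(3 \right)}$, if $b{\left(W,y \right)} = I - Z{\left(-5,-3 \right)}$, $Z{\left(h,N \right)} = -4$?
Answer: $\frac{1172}{35} \approx 33.486$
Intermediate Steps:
$I = \frac{17}{35} \approx 0.48571$
$b{\left(W,y \right)} = \frac{157}{35}$ ($b{\left(W,y \right)} = \frac{17}{35} - -4 = \frac{17}{35} + 4 = \frac{157}{35}$)
$b{\left(-36,\frac{-18 + 1}{-23 + 11} \right)} - j{\left(3 \right)} = \frac{157}{35} - -29 = \frac{157}{35} + 29 = \frac{1172}{35}$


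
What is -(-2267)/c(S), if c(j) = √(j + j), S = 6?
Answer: 2267*√3/6 ≈ 654.43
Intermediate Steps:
c(j) = √2*√j (c(j) = √(2*j) = √2*√j)
-(-2267)/c(S) = -(-2267)/(√2*√6) = -(-2267)/(2*√3) = -(-2267)*√3/6 = 2267*√3/6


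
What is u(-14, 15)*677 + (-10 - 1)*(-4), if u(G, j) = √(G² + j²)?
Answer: 44 + 677*√421 ≈ 13935.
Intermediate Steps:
u(-14, 15)*677 + (-10 - 1)*(-4) = √((-14)² + 15²)*677 + (-10 - 1)*(-4) = √(196 + 225)*677 - 11*(-4) = √421*677 + 44 = 677*√421 + 44 = 44 + 677*√421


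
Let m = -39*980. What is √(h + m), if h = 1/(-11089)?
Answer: 19*I*√13018718869/11089 ≈ 195.5*I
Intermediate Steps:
h = -1/11089 ≈ -9.0179e-5
m = -38220
√(h + m) = √(-1/11089 - 38220) = √(-423821581/11089) = 19*I*√13018718869/11089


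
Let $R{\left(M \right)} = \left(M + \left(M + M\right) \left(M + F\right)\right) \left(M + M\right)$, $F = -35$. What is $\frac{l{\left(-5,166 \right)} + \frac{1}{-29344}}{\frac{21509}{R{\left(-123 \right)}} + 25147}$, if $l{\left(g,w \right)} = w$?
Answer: $\frac{3316271277915}{502375201579376} \approx 0.0066012$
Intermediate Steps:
$R{\left(M \right)} = 2 M \left(M + 2 M \left(-35 + M\right)\right)$ ($R{\left(M \right)} = \left(M + \left(M + M\right) \left(M - 35\right)\right) \left(M + M\right) = \left(M + 2 M \left(-35 + M\right)\right) 2 M = 2 M \left(M + 2 M \left(-35 + M\right)\right)$)
$\frac{l{\left(-5,166 \right)} + \frac{1}{-29344}}{\frac{21509}{R{\left(-123 \right)}} + 25147} = \frac{166 + \frac{1}{-29344}}{\frac{21509}{\left(-123\right)^{2} \left(-138 + 4 \left(-123\right)\right)} + 25147} = \frac{166 - \frac{1}{29344}}{\frac{21509}{15129 \left(-138 - 492\right)} + 25147} = \frac{4871103}{29344 \left(\frac{21509}{15129 \left(-630\right)} + 25147\right)} = \frac{4871103}{29344 \left(\frac{21509}{-9531270} + 25147\right)} = \frac{4871103}{29344 \left(21509 \left(- \frac{1}{9531270}\right) + 25147\right)} = \frac{4871103}{29344 \left(- \frac{21509}{9531270} + 25147\right)} = \frac{4871103}{29344 \cdot \frac{239682825181}{9531270}} = \frac{4871103}{29344} \cdot \frac{9531270}{239682825181} = \frac{3316271277915}{502375201579376}$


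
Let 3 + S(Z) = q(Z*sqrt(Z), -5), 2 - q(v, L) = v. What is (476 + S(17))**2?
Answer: 230538 - 16150*sqrt(17) ≈ 1.6395e+5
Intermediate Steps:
q(v, L) = 2 - v
S(Z) = -1 - Z**(3/2) (S(Z) = -3 + (2 - Z*sqrt(Z)) = -3 + (2 - Z**(3/2)) = -1 - Z**(3/2))
(476 + S(17))**2 = (476 + (-1 - 17**(3/2)))**2 = (476 + (-1 - 17*sqrt(17)))**2 = (475 - 17*sqrt(17))**2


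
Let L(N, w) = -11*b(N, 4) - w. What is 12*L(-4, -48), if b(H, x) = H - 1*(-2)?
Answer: 840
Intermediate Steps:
b(H, x) = 2 + H (b(H, x) = H + 2 = 2 + H)
L(N, w) = -22 - w - 11*N (L(N, w) = -11*(2 + N) - w = (-22 - 11*N) - w = -22 - w - 11*N)
12*L(-4, -48) = 12*(-22 - 1*(-48) - 11*(-4)) = 12*(-22 + 48 + 44) = 12*70 = 840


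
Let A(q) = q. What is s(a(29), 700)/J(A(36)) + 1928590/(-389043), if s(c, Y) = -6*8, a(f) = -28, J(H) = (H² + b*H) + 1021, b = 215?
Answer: -19414503694/3912605451 ≈ -4.9620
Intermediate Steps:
J(H) = 1021 + H² + 215*H (J(H) = (H² + 215*H) + 1021 = 1021 + H² + 215*H)
s(c, Y) = -48
s(a(29), 700)/J(A(36)) + 1928590/(-389043) = -48/(1021 + 36² + 215*36) + 1928590/(-389043) = -48/(1021 + 1296 + 7740) + 1928590*(-1/389043) = -48/10057 - 1928590/389043 = -19414503694/3912605451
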